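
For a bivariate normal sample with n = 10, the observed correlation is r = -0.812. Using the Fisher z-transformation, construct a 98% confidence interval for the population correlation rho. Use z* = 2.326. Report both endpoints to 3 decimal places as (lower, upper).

(-0.965, -0.248)

Fisher z: z_r = atanh(r) = ½·ln((1+(-0.812))/(1−(-0.812))) = -1.132872
SE(z) = 1/√(n−3) = 1/√7 = 0.377964
98% ⇒ z* = 2.326; margin = 2.326·0.377964 = 0.879144
CI on z-scale: (-2.012016, -0.253728)
Back-transform: tanh(-2.012016) = -0.964867, tanh(-0.253728) = -0.248420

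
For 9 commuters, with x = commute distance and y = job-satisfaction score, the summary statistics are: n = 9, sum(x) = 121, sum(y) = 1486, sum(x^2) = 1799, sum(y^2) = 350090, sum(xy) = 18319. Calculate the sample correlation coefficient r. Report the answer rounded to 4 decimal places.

Numerator: nΣxy − (Σx)(Σy) = 9·18319 − (121)(1486) = -14935
Denominator: √[(nΣx²−(Σx)²)(nΣy²−(Σy)²)]
  nΣx²−(Σx)² = 9·1799 − 14641 = 1550;  nΣy²−(Σy)² = 9·350090 − 2208196 = 942614
  √(1550·942614) = √1461051700 = 38223.7060
r = -14935 / 38223.7060 = -0.3907

-0.3907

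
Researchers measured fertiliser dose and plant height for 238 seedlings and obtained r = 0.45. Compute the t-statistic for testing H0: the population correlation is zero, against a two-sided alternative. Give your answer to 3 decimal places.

7.741

t = r·√(n−2) / √(1−r²) with r = 0.45, n = 238
  = 0.45·√236 / √(1 − 0.2025)
  = 0.45·15.362291 / 0.893029
  = 6.913031 / 0.893029 = 7.741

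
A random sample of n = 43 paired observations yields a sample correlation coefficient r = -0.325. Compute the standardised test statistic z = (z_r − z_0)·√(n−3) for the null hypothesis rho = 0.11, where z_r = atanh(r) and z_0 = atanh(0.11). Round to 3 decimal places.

z_r = atanh(-0.325) = -0.337228,  z_0 = atanh(0.11) = 0.110447
SE = 1/√(n−3) = 1/√40 = 0.158114
z = (z_r − z_0)/SE = (-0.337228 − 0.110447) / 0.158114 = -0.447675 / 0.158114 = -2.831

-2.831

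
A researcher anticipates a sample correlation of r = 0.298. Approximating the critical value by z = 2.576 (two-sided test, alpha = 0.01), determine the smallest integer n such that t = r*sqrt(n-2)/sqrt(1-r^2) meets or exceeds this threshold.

r√(n−2)/√(1−r²) ≥ 2.576  ⇔  n−2 ≥ (2.576)²·(1−r²)/r²
(1−r²)/r² = (1−0.088804)/0.088804 = 10.2608
n ≥ 2 + 6.635776·10.2608 = 2 + 68.0884 = 70.0884
⌈70.0884⌉ = 71

71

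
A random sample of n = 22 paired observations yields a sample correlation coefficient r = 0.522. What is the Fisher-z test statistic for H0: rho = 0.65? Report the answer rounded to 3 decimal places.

-0.855

Fisher z: atanh(0.522) = 0.579085, atanh(0.65) = 0.775299
z = (z_r − z_0)·√(n−3) = (0.579085 − 0.775299)·√19 = -0.196214 · 4.358899 = -0.855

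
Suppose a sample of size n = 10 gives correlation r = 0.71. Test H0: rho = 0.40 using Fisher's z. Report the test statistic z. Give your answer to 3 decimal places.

1.226

Fisher z: atanh(0.71) = 0.887184, atanh(0.40) = 0.423649
z = (z_r − z_0)·√(n−3) = (0.887184 − 0.423649)·√7 = 0.463535 · 2.645751 = 1.226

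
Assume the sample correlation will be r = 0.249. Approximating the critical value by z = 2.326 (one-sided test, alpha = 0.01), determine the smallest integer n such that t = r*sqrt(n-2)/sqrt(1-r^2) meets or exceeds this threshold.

84

r√(n−2)/√(1−r²) ≥ 2.326  ⇔  n−2 ≥ (2.326)²·(1−r²)/r²
(1−r²)/r² = (1−0.062001)/0.062001 = 15.1288
n ≥ 2 + 5.410276·15.1288 = 2 + 81.8510 = 83.8510
⌈83.8510⌉ = 84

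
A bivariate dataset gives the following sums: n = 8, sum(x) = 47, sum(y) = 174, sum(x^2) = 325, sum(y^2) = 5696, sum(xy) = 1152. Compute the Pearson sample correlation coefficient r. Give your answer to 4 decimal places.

0.4245

Numerator: nΣxy − (Σx)(Σy) = 8·1152 − (47)(174) = 1038
Denominator: √[(nΣx²−(Σx)²)(nΣy²−(Σy)²)]
  nΣx²−(Σx)² = 8·325 − 2209 = 391;  nΣy²−(Σy)² = 8·5696 − 30276 = 15292
  √(391·15292) = √5979172 = 2445.2345
r = 1038 / 2445.2345 = 0.4245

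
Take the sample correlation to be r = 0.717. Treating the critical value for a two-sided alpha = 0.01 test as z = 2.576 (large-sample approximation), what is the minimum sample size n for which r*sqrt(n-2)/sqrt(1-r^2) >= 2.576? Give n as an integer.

9

Need r·√(n−2)/√(1−r²) ≥ 2.576
√(n−2) ≥ 2.576·√(1−0.514089) / 0.717 = 2.576·0.697073 / 0.717 = 2.5044
n−2 ≥ 6.2720  ⇒  n ≥ 8.2720
Smallest integer n = 9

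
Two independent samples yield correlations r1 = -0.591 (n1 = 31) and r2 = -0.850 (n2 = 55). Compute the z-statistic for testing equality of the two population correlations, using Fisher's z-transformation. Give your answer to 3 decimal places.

2.461

Fisher z-transforms: z1 = atanh(-0.591) = -0.679201, z2 = atanh(-0.850) = -1.256153; difference d = 0.576952
Var(d) = 1/28 + 1/52 = 0.0357143 + 0.0192308 = 0.0549451
z = d/√Var(d) = 0.576952 / √0.0549451 = 0.576952 / 0.234404 = 2.461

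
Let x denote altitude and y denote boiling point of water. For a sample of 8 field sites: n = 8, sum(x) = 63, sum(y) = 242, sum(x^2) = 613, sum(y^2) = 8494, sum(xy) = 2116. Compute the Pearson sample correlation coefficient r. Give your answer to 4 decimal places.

S_xy = nΣxy − ΣxΣy = 8·2116 − 63·242 = 16928 − 15246 = 1682
S_xx = nΣx² − (Σx)² = 8·613 − 63² = 4904 − 3969 = 935
S_yy = nΣy² − (Σy)² = 8·8494 − 242² = 67952 − 58564 = 9388
r = S_xy / √(S_xx·S_yy) = 1682 / √(935·9388) = 1682 / √8777780 = 1682 / 2962.7318 = 0.5677

0.5677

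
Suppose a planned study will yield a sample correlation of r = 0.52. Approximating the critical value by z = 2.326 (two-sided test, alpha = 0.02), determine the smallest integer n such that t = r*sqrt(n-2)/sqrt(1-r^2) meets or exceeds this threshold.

17

r√(n−2)/√(1−r²) ≥ 2.326  ⇔  n−2 ≥ (2.326)²·(1−r²)/r²
(1−r²)/r² = (1−0.2704)/0.2704 = 2.6982
n ≥ 2 + 5.410276·2.6982 = 2 + 14.5980 = 16.5980
⌈16.5980⌉ = 17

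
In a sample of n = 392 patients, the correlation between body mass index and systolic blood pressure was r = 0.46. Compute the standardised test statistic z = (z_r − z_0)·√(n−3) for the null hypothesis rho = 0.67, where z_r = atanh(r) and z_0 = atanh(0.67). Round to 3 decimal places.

-6.182

Fisher z: atanh(0.46) = 0.497311, atanh(0.67) = 0.810743
z = (z_r − z_0)·√(n−3) = (0.497311 − 0.810743)·√389 = -0.313432 · 19.723083 = -6.182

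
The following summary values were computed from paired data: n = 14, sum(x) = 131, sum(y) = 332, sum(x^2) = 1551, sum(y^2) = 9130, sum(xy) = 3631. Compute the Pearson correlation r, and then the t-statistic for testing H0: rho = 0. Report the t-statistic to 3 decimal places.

4.968

S_xy = nΣxy − ΣxΣy = 14·3631 − 131·332 = 50834 − 43492 = 7342
S_xx = nΣx² − (Σx)² = 14·1551 − 131² = 21714 − 17161 = 4553
S_yy = nΣy² − (Σy)² = 14·9130 − 332² = 127820 − 110224 = 17596
r = S_xy / √(S_xx·S_yy) = 7342 / √(4553·17596) = 7342 / √80114588 = 7342 / 8950.6753 = 0.8203
t = r·√(n−2)/√(1−r²) = 0.8203·√12 / √(1−0.672892) = 2.841603 / 0.571934 = 4.968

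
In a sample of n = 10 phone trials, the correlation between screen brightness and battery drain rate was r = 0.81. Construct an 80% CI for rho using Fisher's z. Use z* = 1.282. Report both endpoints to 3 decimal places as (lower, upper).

(0.567, 0.923)

Fisher z: z_r = atanh(r) = ½·ln((1+0.81)/(1−0.81)) = 1.127029
SE(z) = 1/√(n−3) = 1/√7 = 0.377964
80% ⇒ z* = 1.282; margin = 1.282·0.377964 = 0.484550
CI on z-scale: (0.642479, 1.611579)
Back-transform: tanh(0.642479) = 0.566585, tanh(1.611579) = 0.923393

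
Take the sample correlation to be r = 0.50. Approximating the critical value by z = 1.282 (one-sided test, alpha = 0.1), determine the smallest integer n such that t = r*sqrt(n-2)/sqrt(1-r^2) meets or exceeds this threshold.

r√(n−2)/√(1−r²) ≥ 1.282  ⇔  n−2 ≥ (1.282)²·(1−r²)/r²
(1−r²)/r² = (1−0.2500)/0.2500 = 3.0000
n ≥ 2 + 1.643524·3.0000 = 2 + 4.9306 = 6.9306
⌈6.9306⌉ = 7

7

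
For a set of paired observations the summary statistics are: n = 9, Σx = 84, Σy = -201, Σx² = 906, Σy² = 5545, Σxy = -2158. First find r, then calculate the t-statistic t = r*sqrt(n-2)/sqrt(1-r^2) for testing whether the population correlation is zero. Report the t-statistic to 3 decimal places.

Numerator: nΣxy − (Σx)(Σy) = 9·(-2158) − (84)(-201) = -2538
Denominator: √[(nΣx²−(Σx)²)(nΣy²−(Σy)²)]
  nΣx²−(Σx)² = 9·906 − 7056 = 1098;  nΣy²−(Σy)² = 9·5545 − 40401 = 9504
  √(1098·9504) = √10435392 = 3230.3857
r = -2538 / 3230.3857 = -0.7857
t = r·√(n−2)/√(1−r²) = -0.7857·√7 / √(1−0.617324) = -2.078767 / 0.618608 = -3.360

-3.360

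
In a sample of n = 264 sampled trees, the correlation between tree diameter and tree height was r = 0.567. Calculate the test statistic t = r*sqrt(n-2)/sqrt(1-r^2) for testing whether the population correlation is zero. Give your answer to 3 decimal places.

11.142

1 − r² = 1 − 0.321489 = 0.678511;  √(1−r²) = 0.823718
√(n−2) = √262 = 16.186414
t = r·√(n−2)/√(1−r²) = 0.567 · 16.186414 / 0.823718 = 11.142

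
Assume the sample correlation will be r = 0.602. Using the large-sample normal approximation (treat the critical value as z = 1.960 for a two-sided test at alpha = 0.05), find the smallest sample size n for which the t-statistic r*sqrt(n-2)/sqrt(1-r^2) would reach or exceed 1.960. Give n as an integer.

r√(n−2)/√(1−r²) ≥ 1.960  ⇔  n−2 ≥ (1.960)²·(1−r²)/r²
(1−r²)/r² = (1−0.362404)/0.362404 = 1.7594
n ≥ 2 + 3.8416·1.7594 = 2 + 6.7589 = 8.7589
⌈8.7589⌉ = 9

9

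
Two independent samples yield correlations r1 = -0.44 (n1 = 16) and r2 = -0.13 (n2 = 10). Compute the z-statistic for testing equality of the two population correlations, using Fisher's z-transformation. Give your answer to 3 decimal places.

z1 = atanh(-0.44) = -0.472231,  z2 = atanh(-0.13) = -0.130740
SE = √(1/(n1−3) + 1/(n2−3)) = √(1/13 + 1/7) = √(0.0769231 + 0.1428571) = √0.2197802 = 0.468807
z = (z1 − z2)/SE = (-0.472231 − (-0.130740)) / 0.468807 = -0.341491 / 0.468807 = -0.728

-0.728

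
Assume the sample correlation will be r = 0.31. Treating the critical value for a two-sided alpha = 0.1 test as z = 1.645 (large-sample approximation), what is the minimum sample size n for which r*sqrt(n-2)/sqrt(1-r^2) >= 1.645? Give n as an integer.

r√(n−2)/√(1−r²) ≥ 1.645  ⇔  n−2 ≥ (1.645)²·(1−r²)/r²
(1−r²)/r² = (1−0.0961)/0.0961 = 9.4058
n ≥ 2 + 2.706025·9.4058 = 2 + 25.4523 = 27.4523
⌈27.4523⌉ = 28

28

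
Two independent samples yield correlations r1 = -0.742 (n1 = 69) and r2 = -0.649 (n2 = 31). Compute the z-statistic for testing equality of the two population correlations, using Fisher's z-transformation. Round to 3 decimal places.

Fisher z-transforms: z1 = atanh(-0.742) = -0.954915, z2 = atanh(-0.649) = -0.773569; difference d = -0.181346
Var(d) = 1/66 + 1/28 = 0.0151515 + 0.0357143 = 0.0508658
z = d/√Var(d) = -0.181346 / √0.0508658 = -0.181346 / 0.225534 = -0.804

-0.804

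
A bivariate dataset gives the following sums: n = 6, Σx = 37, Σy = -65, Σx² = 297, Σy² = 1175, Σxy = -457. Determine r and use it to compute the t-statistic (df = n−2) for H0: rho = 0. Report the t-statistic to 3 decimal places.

Numerator: nΣxy − (Σx)(Σy) = 6·(-457) − (37)(-65) = -337
Denominator: √[(nΣx²−(Σx)²)(nΣy²−(Σy)²)]
  nΣx²−(Σx)² = 6·297 − 1369 = 413;  nΣy²−(Σy)² = 6·1175 − 4225 = 2825
  √(413·2825) = √1166725 = 1080.1505
r = -337 / 1080.1505 = -0.3120
t = r·√(n−2)/√(1−r²) = -0.3120·√4 / √(1−0.097344) = -0.624000 / 0.950082 = -0.657

-0.657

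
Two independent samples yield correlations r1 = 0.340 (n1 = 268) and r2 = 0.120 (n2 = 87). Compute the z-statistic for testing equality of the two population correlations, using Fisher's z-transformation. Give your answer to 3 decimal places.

z1 = atanh(0.340) = 0.354093,  z2 = atanh(0.120) = 0.120581
SE = √(1/(n1−3) + 1/(n2−3)) = √(1/265 + 1/84) = √(0.0037736 + 0.0119048) = √0.0156784 = 0.125213
z = (z1 − z2)/SE = (0.354093 − 0.120581) / 0.125213 = 0.233512 / 0.125213 = 1.865

1.865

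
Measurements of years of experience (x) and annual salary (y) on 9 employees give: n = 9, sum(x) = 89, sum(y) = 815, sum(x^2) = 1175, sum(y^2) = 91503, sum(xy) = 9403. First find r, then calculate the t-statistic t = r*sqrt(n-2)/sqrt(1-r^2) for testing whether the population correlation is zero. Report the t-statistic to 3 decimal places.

1.924

S_xy = nΣxy − ΣxΣy = 9·9403 − 89·815 = 84627 − 72535 = 12092
S_xx = nΣx² − (Σx)² = 9·1175 − 89² = 10575 − 7921 = 2654
S_yy = nΣy² − (Σy)² = 9·91503 − 815² = 823527 − 664225 = 159302
r = S_xy / √(S_xx·S_yy) = 12092 / √(2654·159302) = 12092 / √422787508 = 12092 / 20561.7973 = 0.5881
t = r·√(n−2)/√(1−r²) = 0.5881·√7 / √(1−0.345862) = 1.555966 / 0.808788 = 1.924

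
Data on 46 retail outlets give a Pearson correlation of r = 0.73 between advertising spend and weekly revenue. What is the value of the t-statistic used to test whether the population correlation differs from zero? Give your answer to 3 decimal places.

7.085

1 − r² = 1 − 0.5329 = 0.4671;  √(1−r²) = 0.683447
√(n−2) = √44 = 6.633250
t = r·√(n−2)/√(1−r²) = 0.73 · 6.633250 / 0.683447 = 7.085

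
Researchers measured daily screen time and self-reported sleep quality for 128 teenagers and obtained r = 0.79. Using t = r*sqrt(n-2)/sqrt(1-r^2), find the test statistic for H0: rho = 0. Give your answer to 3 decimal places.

1 − r² = 1 − 0.6241 = 0.3759;  √(1−r²) = 0.613107
√(n−2) = √126 = 11.224972
t = r·√(n−2)/√(1−r²) = 0.79 · 11.224972 / 0.613107 = 14.464

14.464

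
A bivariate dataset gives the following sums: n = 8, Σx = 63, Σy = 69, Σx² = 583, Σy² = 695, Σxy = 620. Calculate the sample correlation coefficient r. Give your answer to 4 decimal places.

S_xy = nΣxy − ΣxΣy = 8·620 − 63·69 = 4960 − 4347 = 613
S_xx = nΣx² − (Σx)² = 8·583 − 63² = 4664 − 3969 = 695
S_yy = nΣy² − (Σy)² = 8·695 − 69² = 5560 − 4761 = 799
r = S_xy / √(S_xx·S_yy) = 613 / √(695·799) = 613 / √555305 = 613 / 745.1879 = 0.8226

0.8226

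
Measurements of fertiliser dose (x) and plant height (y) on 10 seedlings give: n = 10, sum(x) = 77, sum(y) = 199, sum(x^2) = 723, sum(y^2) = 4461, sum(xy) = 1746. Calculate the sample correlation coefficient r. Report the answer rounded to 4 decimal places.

S_xy = nΣxy − ΣxΣy = 10·1746 − 77·199 = 17460 − 15323 = 2137
S_xx = nΣx² − (Σx)² = 10·723 − 77² = 7230 − 5929 = 1301
S_yy = nΣy² − (Σy)² = 10·4461 − 199² = 44610 − 39601 = 5009
r = S_xy / √(S_xx·S_yy) = 2137 / √(1301·5009) = 2137 / √6516709 = 2137 / 2552.7846 = 0.8371

0.8371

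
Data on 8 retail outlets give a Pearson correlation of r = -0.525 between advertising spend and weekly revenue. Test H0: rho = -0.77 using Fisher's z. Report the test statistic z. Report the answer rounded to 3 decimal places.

0.977

Fisher z: atanh(-0.525) = -0.583217, atanh(-0.77) = -1.020328
z = (z_r − z_0)·√(n−3) = (-0.583217 − (-1.020328))·√5 = 0.437111 · 2.236068 = 0.977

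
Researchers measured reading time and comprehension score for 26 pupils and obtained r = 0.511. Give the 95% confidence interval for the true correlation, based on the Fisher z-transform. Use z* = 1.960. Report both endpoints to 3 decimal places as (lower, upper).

(0.154, 0.750)

Fisher z: z_r = atanh(r) = ½·ln((1+0.511)/(1−0.511)) = 0.564082
SE(z) = 1/√(n−3) = 1/√23 = 0.208514
95% ⇒ z* = 1.960; margin = 1.960·0.208514 = 0.408687
CI on z-scale: (0.155395, 0.972769)
Back-transform: tanh(0.155395) = 0.154156, tanh(0.972769) = 0.749919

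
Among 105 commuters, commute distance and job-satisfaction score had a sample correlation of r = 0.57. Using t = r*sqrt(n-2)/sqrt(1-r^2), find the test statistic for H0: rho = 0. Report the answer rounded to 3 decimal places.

7.041

t = r·√(n−2) / √(1−r²) with r = 0.57, n = 105
  = 0.57·√103 / √(1 − 0.3249)
  = 0.57·10.148892 / 0.821645
  = 5.784868 / 0.821645 = 7.041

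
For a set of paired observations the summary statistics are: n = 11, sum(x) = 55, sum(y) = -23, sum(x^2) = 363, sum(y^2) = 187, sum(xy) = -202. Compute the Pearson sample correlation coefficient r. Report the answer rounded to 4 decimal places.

-0.7869

S_xy = nΣxy − ΣxΣy = 11·(-202) − 55·(-23) = -2222 − (-1265) = -957
S_xx = nΣx² − (Σx)² = 11·363 − 55² = 3993 − 3025 = 968
S_yy = nΣy² − (Σy)² = 11·187 − (-23)² = 2057 − 529 = 1528
r = S_xy / √(S_xx·S_yy) = -957 / √(968·1528) = -957 / √1479104 = -957 / 1216.1842 = -0.7869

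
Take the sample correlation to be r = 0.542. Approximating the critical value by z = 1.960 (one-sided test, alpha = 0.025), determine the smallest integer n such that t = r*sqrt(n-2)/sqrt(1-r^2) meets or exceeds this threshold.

Need r·√(n−2)/√(1−r²) ≥ 1.960
√(n−2) ≥ 1.960·√(1−0.293764) / 0.542 = 1.960·0.840378 / 0.542 = 3.0390
n−2 ≥ 9.2355  ⇒  n ≥ 11.2355
Smallest integer n = 12

12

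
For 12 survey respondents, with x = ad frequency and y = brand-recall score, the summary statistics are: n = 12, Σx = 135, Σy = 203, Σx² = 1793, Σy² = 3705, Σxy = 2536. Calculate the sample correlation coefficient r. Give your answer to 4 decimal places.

0.9254

S_xy = nΣxy − ΣxΣy = 12·2536 − 135·203 = 30432 − 27405 = 3027
S_xx = nΣx² − (Σx)² = 12·1793 − 135² = 21516 − 18225 = 3291
S_yy = nΣy² − (Σy)² = 12·3705 − 203² = 44460 − 41209 = 3251
r = S_xy / √(S_xx·S_yy) = 3027 / √(3291·3251) = 3027 / √10699041 = 3027 / 3270.9389 = 0.9254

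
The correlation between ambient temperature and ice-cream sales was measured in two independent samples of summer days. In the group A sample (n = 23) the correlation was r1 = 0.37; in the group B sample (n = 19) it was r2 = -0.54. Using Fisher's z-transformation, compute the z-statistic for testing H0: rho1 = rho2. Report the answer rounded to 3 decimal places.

2.959

Fisher z-transforms: z1 = atanh(0.37) = 0.388423, z2 = atanh(-0.54) = -0.604156; difference d = 0.992579
Var(d) = 1/20 + 1/16 = 0.0500000 + 0.0625000 = 0.1125000
z = d/√Var(d) = 0.992579 / √0.1125000 = 0.992579 / 0.335410 = 2.959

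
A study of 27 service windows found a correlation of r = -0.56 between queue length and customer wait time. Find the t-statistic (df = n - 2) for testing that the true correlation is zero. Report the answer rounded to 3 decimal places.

-3.380

1 − r² = 1 − 0.3136 = 0.6864;  √(1−r²) = 0.828493
√(n−2) = √25 = 5.000000
t = r·√(n−2)/√(1−r²) = -0.56 · 5.000000 / 0.828493 = -3.380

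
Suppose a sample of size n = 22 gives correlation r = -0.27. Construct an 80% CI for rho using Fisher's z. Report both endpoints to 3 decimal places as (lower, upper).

(-0.516, 0.017)

Fisher z: z_r = atanh(r) = ½·ln((1+(-0.27))/(1−(-0.27))) = -0.276864
SE(z) = 1/√(n−3) = 1/√19 = 0.229416
80% ⇒ z* = 1.282; margin = 1.282·0.229416 = 0.294111
CI on z-scale: (-0.570975, 0.017247)
Back-transform: tanh(-0.570975) = -0.516075, tanh(0.017247) = 0.017245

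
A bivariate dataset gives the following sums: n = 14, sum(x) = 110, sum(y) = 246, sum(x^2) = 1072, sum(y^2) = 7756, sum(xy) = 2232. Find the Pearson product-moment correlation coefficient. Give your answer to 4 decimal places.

S_xy = nΣxy − ΣxΣy = 14·2232 − 110·246 = 31248 − 27060 = 4188
S_xx = nΣx² − (Σx)² = 14·1072 − 110² = 15008 − 12100 = 2908
S_yy = nΣy² − (Σy)² = 14·7756 − 246² = 108584 − 60516 = 48068
r = S_xy / √(S_xx·S_yy) = 4188 / √(2908·48068) = 4188 / √139781744 = 4188 / 11822.9330 = 0.3542

0.3542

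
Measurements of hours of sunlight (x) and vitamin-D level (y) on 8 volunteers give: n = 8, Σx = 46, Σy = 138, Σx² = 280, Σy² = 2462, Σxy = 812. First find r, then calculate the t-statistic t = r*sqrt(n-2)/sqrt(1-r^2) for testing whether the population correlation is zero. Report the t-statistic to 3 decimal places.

1.493

S_xy = nΣxy − ΣxΣy = 8·812 − 46·138 = 6496 − 6348 = 148
S_xx = nΣx² − (Σx)² = 8·280 − 46² = 2240 − 2116 = 124
S_yy = nΣy² − (Σy)² = 8·2462 − 138² = 19696 − 19044 = 652
r = S_xy / √(S_xx·S_yy) = 148 / √(124·652) = 148 / √80848 = 148 / 284.3378 = 0.5205
t = r·√(n−2)/√(1−r²) = 0.5205·√6 / √(1−0.270920) = 1.274959 / 0.853862 = 1.493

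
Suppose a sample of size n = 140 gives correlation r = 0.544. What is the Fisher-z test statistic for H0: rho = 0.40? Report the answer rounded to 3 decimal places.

2.179

z_r = atanh(0.544) = 0.609819,  z_0 = atanh(0.40) = 0.423649
SE = 1/√(n−3) = 1/√137 = 0.085436
z = (z_r − z_0)/SE = (0.609819 − 0.423649) / 0.085436 = 0.186170 / 0.085436 = 2.179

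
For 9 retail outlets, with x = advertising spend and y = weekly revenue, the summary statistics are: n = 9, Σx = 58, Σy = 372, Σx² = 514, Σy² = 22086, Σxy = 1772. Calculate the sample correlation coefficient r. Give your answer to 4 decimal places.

S_xy = nΣxy − ΣxΣy = 9·1772 − 58·372 = 15948 − 21576 = -5628
S_xx = nΣx² − (Σx)² = 9·514 − 58² = 4626 − 3364 = 1262
S_yy = nΣy² − (Σy)² = 9·22086 − 372² = 198774 − 138384 = 60390
r = S_xy / √(S_xx·S_yy) = -5628 / √(1262·60390) = -5628 / √76212180 = -5628 / 8729.9588 = -0.6447

-0.6447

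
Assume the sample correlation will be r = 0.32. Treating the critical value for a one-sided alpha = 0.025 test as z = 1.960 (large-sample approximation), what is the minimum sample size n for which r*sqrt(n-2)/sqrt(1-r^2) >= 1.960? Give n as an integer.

Need r·√(n−2)/√(1−r²) ≥ 1.960
√(n−2) ≥ 1.960·√(1−0.1024) / 0.32 = 1.960·0.947418 / 0.32 = 5.8029
n−2 ≥ 33.6736  ⇒  n ≥ 35.6736
Smallest integer n = 36

36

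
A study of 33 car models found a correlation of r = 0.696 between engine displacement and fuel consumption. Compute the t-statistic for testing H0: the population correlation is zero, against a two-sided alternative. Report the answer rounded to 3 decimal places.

1 − r² = 1 − 0.484416 = 0.515584;  √(1−r²) = 0.718042
√(n−2) = √31 = 5.567764
t = r·√(n−2)/√(1−r²) = 0.696 · 5.567764 / 0.718042 = 5.397

5.397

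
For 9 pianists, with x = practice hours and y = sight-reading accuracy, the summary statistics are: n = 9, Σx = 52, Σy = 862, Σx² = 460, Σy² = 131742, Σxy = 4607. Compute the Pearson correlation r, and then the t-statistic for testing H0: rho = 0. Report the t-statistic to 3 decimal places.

-0.356

S_xy = nΣxy − ΣxΣy = 9·4607 − 52·862 = 41463 − 44824 = -3361
S_xx = nΣx² − (Σx)² = 9·460 − 52² = 4140 − 2704 = 1436
S_yy = nΣy² − (Σy)² = 9·131742 − 862² = 1185678 − 743044 = 442634
r = S_xy / √(S_xx·S_yy) = -3361 / √(1436·442634) = -3361 / √635622424 = -3361 / 25211.5534 = -0.1333
t = r·√(n−2)/√(1−r²) = -0.1333·√7 / √(1−0.017769) = -0.352679 / 0.991076 = -0.356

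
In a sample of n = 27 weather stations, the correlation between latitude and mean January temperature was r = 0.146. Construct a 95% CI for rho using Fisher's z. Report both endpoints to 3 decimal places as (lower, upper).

(-0.248, 0.498)

Fisher z: z_r = atanh(r) = ½·ln((1+0.146)/(1−0.146)) = 0.147051
SE(z) = 1/√(n−3) = 1/√24 = 0.204124
95% ⇒ z* = 1.960; margin = 1.960·0.204124 = 0.400083
CI on z-scale: (-0.253032, 0.547134)
Back-transform: tanh(-0.253032) = -0.247767, tanh(0.547134) = 0.498369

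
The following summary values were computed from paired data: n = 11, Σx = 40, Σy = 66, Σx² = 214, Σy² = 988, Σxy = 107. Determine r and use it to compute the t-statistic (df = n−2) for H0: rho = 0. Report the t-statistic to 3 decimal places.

-2.637

S_xy = nΣxy − ΣxΣy = 11·107 − 40·66 = 1177 − 2640 = -1463
S_xx = nΣx² − (Σx)² = 11·214 − 40² = 2354 − 1600 = 754
S_yy = nΣy² − (Σy)² = 11·988 − 66² = 10868 − 4356 = 6512
r = S_xy / √(S_xx·S_yy) = -1463 / √(754·6512) = -1463 / √4910048 = -1463 / 2215.8628 = -0.6602
t = r·√(n−2)/√(1−r²) = -0.6602·√9 / √(1−0.435864) = -1.980600 / 0.751090 = -2.637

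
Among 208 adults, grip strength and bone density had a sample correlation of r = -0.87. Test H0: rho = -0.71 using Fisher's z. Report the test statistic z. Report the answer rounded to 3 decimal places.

Fisher z: atanh(-0.87) = -1.333080, atanh(-0.71) = -0.887184
z = (z_r − z_0)·√(n−3) = (-1.333080 − (-0.887184))·√205 = -0.445896 · 14.317821 = -6.384

-6.384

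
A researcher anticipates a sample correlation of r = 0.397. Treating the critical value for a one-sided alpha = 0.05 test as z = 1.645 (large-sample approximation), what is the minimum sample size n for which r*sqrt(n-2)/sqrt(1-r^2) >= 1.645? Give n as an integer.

17

r√(n−2)/√(1−r²) ≥ 1.645  ⇔  n−2 ≥ (1.645)²·(1−r²)/r²
(1−r²)/r² = (1−0.157609)/0.157609 = 5.3448
n ≥ 2 + 2.706025·5.3448 = 2 + 14.4632 = 16.4632
⌈16.4632⌉ = 17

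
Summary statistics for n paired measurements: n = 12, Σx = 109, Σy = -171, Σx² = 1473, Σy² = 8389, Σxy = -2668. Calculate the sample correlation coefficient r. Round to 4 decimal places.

-0.6575

Numerator: nΣxy − (Σx)(Σy) = 12·(-2668) − (109)(-171) = -13377
Denominator: √[(nΣx²−(Σx)²)(nΣy²−(Σy)²)]
  nΣx²−(Σx)² = 12·1473 − 11881 = 5795;  nΣy²−(Σy)² = 12·8389 − 29241 = 71427
  √(5795·71427) = √413919465 = 20345.0108
r = -13377 / 20345.0108 = -0.6575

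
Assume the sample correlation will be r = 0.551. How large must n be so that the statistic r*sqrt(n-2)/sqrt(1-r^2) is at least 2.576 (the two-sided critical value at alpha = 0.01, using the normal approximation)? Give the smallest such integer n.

Need r·√(n−2)/√(1−r²) ≥ 2.576
√(n−2) ≥ 2.576·√(1−0.303601) / 0.551 = 2.576·0.834505 / 0.551 = 3.9014
n−2 ≥ 15.2209  ⇒  n ≥ 17.2209
Smallest integer n = 18

18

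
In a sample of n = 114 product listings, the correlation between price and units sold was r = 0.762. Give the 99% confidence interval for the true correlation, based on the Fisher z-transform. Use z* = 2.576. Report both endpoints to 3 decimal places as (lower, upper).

Fisher z: z_r = atanh(r) = ½·ln((1+0.762)/(1−0.762)) = 1.000967
SE(z) = 1/√(n−3) = 1/√111 = 0.094916
99% ⇒ z* = 2.576; margin = 2.576·0.094916 = 0.244504
CI on z-scale: (0.756463, 1.245471)
Back-transform: tanh(0.756463) = 0.638989, tanh(1.245471) = 0.847009

(0.639, 0.847)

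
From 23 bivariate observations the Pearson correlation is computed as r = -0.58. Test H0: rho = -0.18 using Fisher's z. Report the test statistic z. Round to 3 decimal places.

-2.149

z_r = atanh(-0.58) = -0.662463,  z_0 = atanh(-0.18) = -0.181983
SE = 1/√(n−3) = 1/√20 = 0.223607
z = (z_r − z_0)/SE = (-0.662463 − (-0.181983)) / 0.223607 = -0.480480 / 0.223607 = -2.149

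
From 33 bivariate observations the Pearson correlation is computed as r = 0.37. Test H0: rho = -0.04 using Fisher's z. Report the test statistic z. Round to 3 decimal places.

2.347

Fisher z: atanh(0.37) = 0.388423, atanh(-0.04) = -0.040021
z = (z_r − z_0)·√(n−3) = (0.388423 − (-0.040021))·√30 = 0.428444 · 5.477226 = 2.347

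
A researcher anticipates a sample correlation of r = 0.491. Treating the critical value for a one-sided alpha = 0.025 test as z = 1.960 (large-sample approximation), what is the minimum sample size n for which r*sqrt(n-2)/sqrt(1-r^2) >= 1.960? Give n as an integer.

Need r·√(n−2)/√(1−r²) ≥ 1.960
√(n−2) ≥ 1.960·√(1−0.241081) / 0.491 = 1.960·0.871160 / 0.491 = 3.4775
n−2 ≥ 12.0930  ⇒  n ≥ 14.0930
Smallest integer n = 15

15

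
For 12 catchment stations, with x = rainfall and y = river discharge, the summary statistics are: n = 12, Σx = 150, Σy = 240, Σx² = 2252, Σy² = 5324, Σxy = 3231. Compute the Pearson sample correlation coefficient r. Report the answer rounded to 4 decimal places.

S_xy = nΣxy − ΣxΣy = 12·3231 − 150·240 = 38772 − 36000 = 2772
S_xx = nΣx² − (Σx)² = 12·2252 − 150² = 27024 − 22500 = 4524
S_yy = nΣy² − (Σy)² = 12·5324 − 240² = 63888 − 57600 = 6288
r = S_xy / √(S_xx·S_yy) = 2772 / √(4524·6288) = 2772 / √28446912 = 2772 / 5333.5647 = 0.5197

0.5197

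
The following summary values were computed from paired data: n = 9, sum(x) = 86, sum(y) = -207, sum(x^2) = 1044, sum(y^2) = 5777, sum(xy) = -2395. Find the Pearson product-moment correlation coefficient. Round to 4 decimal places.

-0.8776

Numerator: nΣxy − (Σx)(Σy) = 9·(-2395) − (86)(-207) = -3753
Denominator: √[(nΣx²−(Σx)²)(nΣy²−(Σy)²)]
  nΣx²−(Σx)² = 9·1044 − 7396 = 2000;  nΣy²−(Σy)² = 9·5777 − 42849 = 9144
  √(2000·9144) = √18288000 = 4276.4471
r = -3753 / 4276.4471 = -0.8776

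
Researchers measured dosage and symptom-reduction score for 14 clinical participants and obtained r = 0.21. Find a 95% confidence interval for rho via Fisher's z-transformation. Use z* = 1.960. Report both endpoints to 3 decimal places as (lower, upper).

Fisher z: z_r = atanh(r) = ½·ln((1+0.21)/(1−0.21)) = 0.213171
SE(z) = 1/√(n−3) = 1/√11 = 0.301511
95% ⇒ z* = 1.960; margin = 1.960·0.301511 = 0.590962
CI on z-scale: (-0.377791, 0.804133)
Back-transform: tanh(-0.377791) = -0.360788, tanh(0.804133) = 0.666341

(-0.361, 0.666)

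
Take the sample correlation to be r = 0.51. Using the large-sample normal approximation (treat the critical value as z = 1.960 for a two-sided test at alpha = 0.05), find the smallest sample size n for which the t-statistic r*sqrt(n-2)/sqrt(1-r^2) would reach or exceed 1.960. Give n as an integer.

Need r·√(n−2)/√(1−r²) ≥ 1.960
√(n−2) ≥ 1.960·√(1−0.2601) / 0.51 = 1.960·0.860174 / 0.51 = 3.3058
n−2 ≥ 10.9283  ⇒  n ≥ 12.9283
Smallest integer n = 13

13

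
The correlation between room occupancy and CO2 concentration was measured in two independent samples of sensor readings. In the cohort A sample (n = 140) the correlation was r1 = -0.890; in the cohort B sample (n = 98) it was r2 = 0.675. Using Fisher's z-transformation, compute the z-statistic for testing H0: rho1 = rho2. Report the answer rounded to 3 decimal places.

Fisher z-transforms: z1 = atanh(-0.890) = -1.421926, z2 = atanh(0.675) = 0.819872; difference d = -2.241798
Var(d) = 1/137 + 1/95 = 0.0072993 + 0.0105263 = 0.0178256
z = d/√Var(d) = -2.241798 / √0.0178256 = -2.241798 / 0.133513 = -16.791

-16.791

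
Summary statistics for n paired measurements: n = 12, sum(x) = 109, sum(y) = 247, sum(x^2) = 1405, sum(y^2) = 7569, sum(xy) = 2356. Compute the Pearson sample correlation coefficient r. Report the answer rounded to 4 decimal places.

S_xy = nΣxy − ΣxΣy = 12·2356 − 109·247 = 28272 − 26923 = 1349
S_xx = nΣx² − (Σx)² = 12·1405 − 109² = 16860 − 11881 = 4979
S_yy = nΣy² − (Σy)² = 12·7569 − 247² = 90828 − 61009 = 29819
r = S_xy / √(S_xx·S_yy) = 1349 / √(4979·29819) = 1349 / √148468801 = 1349 / 12184.7774 = 0.1107

0.1107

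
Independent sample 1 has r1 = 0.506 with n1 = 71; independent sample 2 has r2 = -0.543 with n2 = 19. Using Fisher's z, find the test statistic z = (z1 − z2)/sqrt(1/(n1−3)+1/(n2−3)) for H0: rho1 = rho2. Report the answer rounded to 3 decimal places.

z1 = atanh(0.506) = 0.557338,  z2 = atanh(-0.543) = -0.608400
SE = √(1/(n1−3) + 1/(n2−3)) = √(1/68 + 1/16) = √(0.0147059 + 0.0625000) = √0.0772059 = 0.277859
z = (z1 − z2)/SE = (0.557338 − (-0.608400)) / 0.277859 = 1.165738 / 0.277859 = 4.195

4.195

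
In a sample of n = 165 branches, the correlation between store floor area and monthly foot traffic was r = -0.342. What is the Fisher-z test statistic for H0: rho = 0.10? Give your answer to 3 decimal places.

z_r = atanh(-0.342) = -0.356356,  z_0 = atanh(0.10) = 0.100335
SE = 1/√(n−3) = 1/√162 = 0.078567
z = (z_r − z_0)/SE = (-0.356356 − 0.100335) / 0.078567 = -0.456691 / 0.078567 = -5.813

-5.813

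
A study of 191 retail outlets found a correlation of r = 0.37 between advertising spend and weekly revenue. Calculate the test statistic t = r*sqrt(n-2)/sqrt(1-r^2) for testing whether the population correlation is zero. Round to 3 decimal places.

5.475

t = r·√(n−2) / √(1−r²) with r = 0.37, n = 191
  = 0.37·√189 / √(1 − 0.1369)
  = 0.37·13.747727 / 0.929032
  = 5.086659 / 0.929032 = 5.475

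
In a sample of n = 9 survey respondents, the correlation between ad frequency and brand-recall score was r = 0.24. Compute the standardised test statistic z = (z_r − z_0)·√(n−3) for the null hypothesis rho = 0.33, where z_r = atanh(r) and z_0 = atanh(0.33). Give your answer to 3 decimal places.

-0.240

z_r = atanh(0.24) = 0.244774,  z_0 = atanh(0.33) = 0.342828
SE = 1/√(n−3) = 1/√6 = 0.408248
z = (z_r − z_0)/SE = (0.244774 − 0.342828) / 0.408248 = -0.098054 / 0.408248 = -0.240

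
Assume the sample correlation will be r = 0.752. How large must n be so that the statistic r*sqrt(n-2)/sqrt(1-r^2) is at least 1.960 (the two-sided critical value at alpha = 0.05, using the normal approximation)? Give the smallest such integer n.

r√(n−2)/√(1−r²) ≥ 1.960  ⇔  n−2 ≥ (1.960)²·(1−r²)/r²
(1−r²)/r² = (1−0.565504)/0.565504 = 0.7683
n ≥ 2 + 3.8416·0.7683 = 2 + 2.9515 = 4.9515
⌈4.9515⌉ = 5

5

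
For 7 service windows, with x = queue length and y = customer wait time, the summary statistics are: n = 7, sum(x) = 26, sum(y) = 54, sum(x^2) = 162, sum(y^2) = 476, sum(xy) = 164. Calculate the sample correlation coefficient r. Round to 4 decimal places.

-0.5865

Numerator: nΣxy − (Σx)(Σy) = 7·164 − (26)(54) = -256
Denominator: √[(nΣx²−(Σx)²)(nΣy²−(Σy)²)]
  nΣx²−(Σx)² = 7·162 − 676 = 458;  nΣy²−(Σy)² = 7·476 − 2916 = 416
  √(458·416) = √190528 = 436.4951
r = -256 / 436.4951 = -0.5865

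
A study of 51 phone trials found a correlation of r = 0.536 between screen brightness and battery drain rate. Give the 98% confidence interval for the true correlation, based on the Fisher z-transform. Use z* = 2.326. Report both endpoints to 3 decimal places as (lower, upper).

(0.257, 0.733)

z_r = atanh(0.536) = 0.598526;  SE = 1/√(n−3) = 1/√48 = 0.144338
z-limits: 0.598526 ± 2.326·0.144338 = 0.598526 ± 0.335730 = [0.262796, 0.934256]
ρ-limits: (tanh 0.262796, tanh 0.934256) = (0.257, 0.733)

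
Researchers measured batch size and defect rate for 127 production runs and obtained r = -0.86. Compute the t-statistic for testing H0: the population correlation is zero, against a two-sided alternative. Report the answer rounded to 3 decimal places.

1 − r² = 1 − 0.7396 = 0.2604;  √(1−r²) = 0.510294
√(n−2) = √125 = 11.180340
t = r·√(n−2)/√(1−r²) = -0.86 · 11.180340 / 0.510294 = -18.842

-18.842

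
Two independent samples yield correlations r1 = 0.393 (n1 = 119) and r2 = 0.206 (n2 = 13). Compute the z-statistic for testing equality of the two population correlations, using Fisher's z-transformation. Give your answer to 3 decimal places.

Fisher z-transforms: z1 = atanh(0.393) = 0.415343, z2 = atanh(0.206) = 0.208990; difference d = 0.206353
Var(d) = 1/116 + 1/10 = 0.0086207 + 0.1000000 = 0.1086207
z = d/√Var(d) = 0.206353 / √0.1086207 = 0.206353 / 0.329577 = 0.626

0.626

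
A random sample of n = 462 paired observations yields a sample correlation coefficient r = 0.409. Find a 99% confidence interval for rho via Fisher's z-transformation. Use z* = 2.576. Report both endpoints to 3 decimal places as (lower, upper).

Fisher z: z_r = atanh(r) = ½·ln((1+0.409)/(1−0.409)) = 0.434410
SE(z) = 1/√(n−3) = 1/√459 = 0.046676
99% ⇒ z* = 2.576; margin = 2.576·0.046676 = 0.120237
CI on z-scale: (0.314173, 0.554647)
Back-transform: tanh(0.314173) = 0.304229, tanh(0.554647) = 0.503995

(0.304, 0.504)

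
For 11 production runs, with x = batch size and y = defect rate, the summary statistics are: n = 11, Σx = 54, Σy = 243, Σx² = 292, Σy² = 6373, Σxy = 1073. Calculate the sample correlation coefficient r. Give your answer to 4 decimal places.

-0.7292

S_xy = nΣxy − ΣxΣy = 11·1073 − 54·243 = 11803 − 13122 = -1319
S_xx = nΣx² − (Σx)² = 11·292 − 54² = 3212 − 2916 = 296
S_yy = nΣy² − (Σy)² = 11·6373 − 243² = 70103 − 59049 = 11054
r = S_xy / √(S_xx·S_yy) = -1319 / √(296·11054) = -1319 / √3271984 = -1319 / 1808.8626 = -0.7292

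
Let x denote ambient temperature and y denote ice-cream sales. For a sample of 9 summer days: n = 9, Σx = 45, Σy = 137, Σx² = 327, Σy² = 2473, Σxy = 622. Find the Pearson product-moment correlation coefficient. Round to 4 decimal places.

S_xy = nΣxy − ΣxΣy = 9·622 − 45·137 = 5598 − 6165 = -567
S_xx = nΣx² − (Σx)² = 9·327 − 45² = 2943 − 2025 = 918
S_yy = nΣy² − (Σy)² = 9·2473 − 137² = 22257 − 18769 = 3488
r = S_xy / √(S_xx·S_yy) = -567 / √(918·3488) = -567 / √3201984 = -567 / 1789.4088 = -0.3169

-0.3169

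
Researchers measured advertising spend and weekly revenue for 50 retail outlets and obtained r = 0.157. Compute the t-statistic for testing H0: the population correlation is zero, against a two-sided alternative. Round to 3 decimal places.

t = r·√(n−2) / √(1−r²) with r = 0.157, n = 50
  = 0.157·√48 / √(1 − 0.024649)
  = 0.157·6.928203 / 0.987599
  = 1.087728 / 0.987599 = 1.101

1.101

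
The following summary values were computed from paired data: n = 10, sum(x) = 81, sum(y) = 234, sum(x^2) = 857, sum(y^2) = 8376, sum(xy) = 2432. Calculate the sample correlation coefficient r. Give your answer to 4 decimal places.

0.7030

Numerator: nΣxy − (Σx)(Σy) = 10·2432 − (81)(234) = 5366
Denominator: √[(nΣx²−(Σx)²)(nΣy²−(Σy)²)]
  nΣx²−(Σx)² = 10·857 − 6561 = 2009;  nΣy²−(Σy)² = 10·8376 − 54756 = 29004
  √(2009·29004) = √58269036 = 7633.4157
r = 5366 / 7633.4157 = 0.7030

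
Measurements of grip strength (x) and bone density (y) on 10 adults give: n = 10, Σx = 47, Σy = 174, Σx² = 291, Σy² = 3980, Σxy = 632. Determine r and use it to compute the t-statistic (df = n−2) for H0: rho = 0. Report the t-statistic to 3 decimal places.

Numerator: nΣxy − (Σx)(Σy) = 10·632 − (47)(174) = -1858
Denominator: √[(nΣx²−(Σx)²)(nΣy²−(Σy)²)]
  nΣx²−(Σx)² = 10·291 − 2209 = 701;  nΣy²−(Σy)² = 10·3980 − 30276 = 9524
  √(701·9524) = √6676324 = 2583.8584
r = -1858 / 2583.8584 = -0.7191
t = r·√(n−2)/√(1−r²) = -0.7191·√8 / √(1−0.517105) = -2.033922 / 0.694906 = -2.927

-2.927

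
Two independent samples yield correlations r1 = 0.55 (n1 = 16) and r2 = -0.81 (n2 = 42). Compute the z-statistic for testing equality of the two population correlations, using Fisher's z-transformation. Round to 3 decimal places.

5.450

Fisher z-transforms: z1 = atanh(0.55) = 0.618381, z2 = atanh(-0.81) = -1.127029; difference d = 1.745410
Var(d) = 1/13 + 1/39 = 0.0769231 + 0.0256410 = 0.1025641
z = d/√Var(d) = 1.745410 / √0.1025641 = 1.745410 / 0.320256 = 5.450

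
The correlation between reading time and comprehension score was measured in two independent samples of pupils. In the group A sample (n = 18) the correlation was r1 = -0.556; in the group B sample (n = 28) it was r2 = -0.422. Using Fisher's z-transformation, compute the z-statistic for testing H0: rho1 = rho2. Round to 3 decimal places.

Fisher z-transforms: z1 = atanh(-0.556) = -0.627025, z2 = atanh(-0.422) = -0.450123; difference d = -0.176902
Var(d) = 1/15 + 1/25 = 0.0666667 + 0.0400000 = 0.1066667
z = d/√Var(d) = -0.176902 / √0.1066667 = -0.176902 / 0.326599 = -0.542

-0.542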